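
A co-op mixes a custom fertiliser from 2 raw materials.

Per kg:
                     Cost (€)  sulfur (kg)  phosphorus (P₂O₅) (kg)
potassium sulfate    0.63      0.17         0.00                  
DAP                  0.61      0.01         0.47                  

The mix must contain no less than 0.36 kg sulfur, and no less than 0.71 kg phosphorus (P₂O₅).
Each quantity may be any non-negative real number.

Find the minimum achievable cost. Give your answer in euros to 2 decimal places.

€2.20

Set it up as a linear program. Let x1 = kg of potassium sulfate, x2 = kg of DAP.
Minimise 0.63x1 + 0.61x2 subject to:
  0.17x1 + 0.01x2 ≥ 0.36   (sulfur)
  0.47x2 ≥ 0.71   (phosphorus (P₂O₅))
  x1, x2 ≥ 0.
Both inputs are positive at the optimum. There the sulfur and phosphorus (P₂O₅) constraints are tight.
Optimal quantities: potassium sulfate = 2.029 kg, DAP = 1.511 kg.
Objective = 0.63·2.029 + 0.61·1.511 = 2.2000.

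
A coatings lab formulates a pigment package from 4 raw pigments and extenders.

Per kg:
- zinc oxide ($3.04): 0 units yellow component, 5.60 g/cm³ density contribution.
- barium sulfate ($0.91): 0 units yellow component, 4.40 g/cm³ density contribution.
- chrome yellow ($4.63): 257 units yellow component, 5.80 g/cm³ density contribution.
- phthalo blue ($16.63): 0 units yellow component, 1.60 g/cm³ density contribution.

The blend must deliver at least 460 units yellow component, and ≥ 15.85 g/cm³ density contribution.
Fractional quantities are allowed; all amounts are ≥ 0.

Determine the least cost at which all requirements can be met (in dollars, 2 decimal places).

Set it up as a linear program. Let x1 = kg of zinc oxide, x2 = kg of barium sulfate, x3 = kg of chrome yellow, x4 = kg of phthalo blue.
min 3.04x1 + 0.91x2 + 4.63x3 + 16.63x4 s.t.:
  257x3 ≥ 460   (yellow component)
  5.6x1 + 4.4x2 + 5.8x3 + 1.6x4 ≥ 15.85   (density contribution)
  x1, x2, x3, x4 ≥ 0.
At the optimum only barium sulfate, chrome yellow are positive (zinc oxide, phthalo blue = 0). There the yellow component and density contribution constraints are tight.
Optimal quantities: barium sulfate = 1.243 kg, chrome yellow = 1.79 kg.
Total cost: 0.91·1.243 + 4.63·1.79 = 9.4188.

$9.42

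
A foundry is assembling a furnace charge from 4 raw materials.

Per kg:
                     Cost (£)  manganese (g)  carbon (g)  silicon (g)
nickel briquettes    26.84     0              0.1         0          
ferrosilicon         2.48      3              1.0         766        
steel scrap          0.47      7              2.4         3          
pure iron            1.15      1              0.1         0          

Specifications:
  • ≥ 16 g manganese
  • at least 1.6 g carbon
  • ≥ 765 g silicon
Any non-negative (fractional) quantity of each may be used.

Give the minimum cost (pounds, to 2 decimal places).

Let x1 = kg of nickel briquettes, x2 = kg of ferrosilicon, x3 = kg of steel scrap, x4 = kg of pure iron.
min 26.84x1 + 2.48x2 + 0.47x3 + 1.15x4 subject to:
  3x2 + 7x3 + 1x4 ≥ 16   (manganese)
  0.1x1 + 1x2 + 2.4x3 + 0.1x4 ≥ 1.6   (carbon)
  766x2 + 3x3 ≥ 765   (silicon)
  x1, x2, x3, x4 ≥ 0.
The optimal basis is {ferrosilicon, steel scrap}; nickel briquettes, pure iron drop out. The manganese and silicon requirements are met with equality.
Optimal quantities: ferrosilicon = 0.9914 kg, steel scrap = 1.861 kg.
Cost = 2.48·0.9914 + 0.47·1.861 = 3.3333.

£3.33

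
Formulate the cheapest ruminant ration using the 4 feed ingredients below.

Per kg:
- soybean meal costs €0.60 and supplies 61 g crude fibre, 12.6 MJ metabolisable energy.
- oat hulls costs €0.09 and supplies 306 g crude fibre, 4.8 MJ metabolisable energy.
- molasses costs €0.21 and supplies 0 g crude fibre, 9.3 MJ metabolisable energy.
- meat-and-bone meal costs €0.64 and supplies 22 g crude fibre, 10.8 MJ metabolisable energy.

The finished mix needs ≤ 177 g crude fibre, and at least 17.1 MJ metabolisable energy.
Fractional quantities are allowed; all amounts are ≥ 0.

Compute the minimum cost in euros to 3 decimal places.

€0.375

Set it up as a linear program. Let x1 = kg of soybean meal, x2 = kg of oat hulls, x3 = kg of molasses, x4 = kg of meat-and-bone meal.
min 0.6x1 + 0.09x2 + 0.21x3 + 0.64x4 with:
  61x1 + 306x2 + 22x4 ≤ 177   (crude fibre)
  12.6x1 + 4.8x2 + 9.3x3 + 10.8x4 ≥ 17.1   (metabolisable energy)
  x1, x2, x3, x4 ≥ 0.
The cheapest feasible vertex uses only oat hulls, molasses; soybean meal, meat-and-bone meal are not used. Binding constraints: crude fibre and metabolisable energy.
Solving gives x2 = 0.5784, x3 = 1.54.
Cost = 0.09·0.5784 + 0.21·1.54 = 0.37546.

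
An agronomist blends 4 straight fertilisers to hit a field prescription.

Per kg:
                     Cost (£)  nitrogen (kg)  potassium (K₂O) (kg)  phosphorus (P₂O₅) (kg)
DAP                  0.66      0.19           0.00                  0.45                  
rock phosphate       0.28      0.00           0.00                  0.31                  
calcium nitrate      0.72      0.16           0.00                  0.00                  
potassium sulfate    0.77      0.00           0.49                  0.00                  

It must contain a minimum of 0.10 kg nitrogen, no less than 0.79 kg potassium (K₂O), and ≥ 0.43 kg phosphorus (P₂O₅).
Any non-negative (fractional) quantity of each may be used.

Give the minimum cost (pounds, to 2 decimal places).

This is a linear program. Let x1 = kg of DAP, x2 = kg of rock phosphate, x3 = kg of calcium nitrate, x4 = kg of potassium sulfate.
Minimise 0.66x1 + 0.28x2 + 0.72x3 + 0.77x4 with:
  0.19x1 + 0.16x3 ≥ 0.1   (nitrogen)
  0.49x4 ≥ 0.79   (potassium (K₂O))
  0.45x1 + 0.31x2 ≥ 0.43   (phosphorus (P₂O₅))
  x1, x2, x3, x4 ≥ 0.
The optimal basis is {DAP, rock phosphate, potassium sulfate}; calcium nitrate drops out. Binding constraints: nitrogen, potassium (K₂O), phosphorus (P₂O₅).
That vertex is x1 = 0.5263, x2 = 0.6231, x4 = 1.612.
Hence cost = 0.66·0.5263 + 0.28·0.6231 + 0.77·1.612 = £1.7631.

£1.76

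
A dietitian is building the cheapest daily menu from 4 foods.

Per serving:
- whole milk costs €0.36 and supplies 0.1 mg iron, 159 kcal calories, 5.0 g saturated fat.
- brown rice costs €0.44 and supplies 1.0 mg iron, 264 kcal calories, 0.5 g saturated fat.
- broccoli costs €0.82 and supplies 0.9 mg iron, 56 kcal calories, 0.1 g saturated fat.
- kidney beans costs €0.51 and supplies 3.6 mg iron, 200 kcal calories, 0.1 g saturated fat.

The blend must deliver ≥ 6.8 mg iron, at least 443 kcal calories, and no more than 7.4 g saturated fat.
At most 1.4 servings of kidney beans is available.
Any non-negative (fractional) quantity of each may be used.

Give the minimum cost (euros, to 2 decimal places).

€1.49

Let x1 = servings of whole milk, x2 = servings of brown rice, x3 = servings of broccoli, x4 = servings of kidney beans.
min 0.36x1 + 0.44x2 + 0.82x3 + 0.51x4 subject to:
  0.1x1 + 1x2 + 0.9x3 + 3.6x4 ≥ 6.8   (iron)
  159x1 + 264x2 + 56x3 + 200x4 ≥ 443   (calories)
  5x1 + 0.5x2 + 0.1x3 + 0.1x4 ≤ 7.4   (saturated fat)
  x4 ≤ 1.4
  x1, x2, x3, x4 ≥ 0.
At the optimum only brown rice, kidney beans are positive (whole milk, broccoli = 0). The iron and the kidney beans cap requirements are met with equality.
So brown rice = 1.76 servings, kidney beans = 1.4 servings.
Total cost: 0.44·1.76 + 0.51·1.4 = 1.4884.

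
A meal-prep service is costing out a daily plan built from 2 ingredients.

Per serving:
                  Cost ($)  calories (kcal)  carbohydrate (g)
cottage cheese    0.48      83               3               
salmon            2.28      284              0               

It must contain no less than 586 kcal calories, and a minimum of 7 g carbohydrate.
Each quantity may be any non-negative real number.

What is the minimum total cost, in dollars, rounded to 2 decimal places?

Treat it as an LP. Let x1 = servings of cottage cheese, x2 = servings of salmon.
min 0.48x1 + 2.28x2 subject to:
  83x1 + 284x2 ≥ 586   (calories)
  3x1 ≥ 7   (carbohydrate)
  x1, x2 ≥ 0.
The cheapest feasible vertex uses only cottage cheese; salmon is not used. The calories requirement is met with equality.
That vertex is x1 = 7.06.
Cost = 0.48·7.06 = 3.3888.

$3.39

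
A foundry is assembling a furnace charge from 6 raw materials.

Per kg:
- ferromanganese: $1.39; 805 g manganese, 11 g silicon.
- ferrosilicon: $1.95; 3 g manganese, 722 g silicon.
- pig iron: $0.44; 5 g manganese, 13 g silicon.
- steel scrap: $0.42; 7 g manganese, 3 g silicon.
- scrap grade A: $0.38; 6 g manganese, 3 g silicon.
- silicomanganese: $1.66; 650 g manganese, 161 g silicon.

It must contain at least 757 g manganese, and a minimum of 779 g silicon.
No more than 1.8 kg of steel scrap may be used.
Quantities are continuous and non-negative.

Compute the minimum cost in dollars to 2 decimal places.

Treat it as an LP. Let x1 = kg of ferromanganese, x2 = kg of ferrosilicon, x3 = kg of pig iron, x4 = kg of steel scrap, x5 = kg of scrap grade A, x6 = kg of silicomanganese.
Minimize 1.39x1 + 1.95x2 + 0.44x3 + 0.42x4 + 0.38x5 + 1.66x6 with:
  805x1 + 3x2 + 5x3 + 7x4 + 6x5 + 650x6 ≥ 757   (manganese)
  11x1 + 722x2 + 13x3 + 3x4 + 3x5 + 161x6 ≥ 779   (silicon)
  x4 ≤ 1.8
  x1, x2, x3, x4, x5, x6 ≥ 0.
The optimal basis is {ferromanganese, ferrosilicon}; pig iron, steel scrap, scrap grade A, silicomanganese drop out. Binding constraints: manganese and silicon.
That vertex is x1 = 0.9364, x2 = 1.065.
Objective = 1.39·0.9364 + 1.95·1.065 = 3.3783.

$3.38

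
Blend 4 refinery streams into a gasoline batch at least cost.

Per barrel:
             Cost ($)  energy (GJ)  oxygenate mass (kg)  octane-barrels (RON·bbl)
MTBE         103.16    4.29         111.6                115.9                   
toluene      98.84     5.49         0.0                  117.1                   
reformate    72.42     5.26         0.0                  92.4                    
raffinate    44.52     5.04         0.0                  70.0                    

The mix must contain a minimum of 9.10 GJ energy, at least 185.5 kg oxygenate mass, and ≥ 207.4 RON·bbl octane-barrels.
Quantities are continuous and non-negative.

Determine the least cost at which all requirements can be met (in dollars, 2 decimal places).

$188.87

Let x1 = barrels of MTBE, x2 = barrels of toluene, x3 = barrels of reformate, x4 = barrels of raffinate.
Minimise 103.16x1 + 98.84x2 + 72.42x3 + 44.52x4 s.t.:
  4.29x1 + 5.49x2 + 5.26x3 + 5.04x4 ≥ 9.1   (energy)
  111.6x1 ≥ 185.5   (oxygenate mass)
  115.9x1 + 117.1x2 + 92.4x3 + 70x4 ≥ 207.4   (octane-barrels)
  x1, x2, x3, x4 ≥ 0.
The cheapest feasible vertex uses only MTBE, raffinate; toluene, reformate are not used. The energy and oxygenate mass requirements are met with equality.
So MTBE = 1.6622 barrels, raffinate = 0.39072 barrels.
Total cost: 103.16·1.6622 + 44.52·0.39072 = 188.8674.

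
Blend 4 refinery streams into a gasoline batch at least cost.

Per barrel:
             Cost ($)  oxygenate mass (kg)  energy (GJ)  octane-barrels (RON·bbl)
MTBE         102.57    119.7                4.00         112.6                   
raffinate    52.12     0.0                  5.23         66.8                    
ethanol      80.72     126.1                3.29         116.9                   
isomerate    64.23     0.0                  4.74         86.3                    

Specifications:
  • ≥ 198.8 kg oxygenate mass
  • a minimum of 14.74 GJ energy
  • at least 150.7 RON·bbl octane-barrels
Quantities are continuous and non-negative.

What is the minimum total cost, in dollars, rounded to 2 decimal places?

Let x1 = barrels of MTBE, x2 = barrels of raffinate, x3 = barrels of ethanol, x4 = barrels of isomerate.
min 102.57x1 + 52.12x2 + 80.72x3 + 64.23x4 s.t.:
  119.7x1 + 126.1x3 ≥ 198.8   (oxygenate mass)
  4x1 + 5.23x2 + 3.29x3 + 4.74x4 ≥ 14.74   (energy)
  112.6x1 + 66.8x2 + 116.9x3 + 86.3x4 ≥ 150.7   (octane-barrels)
  x1, x2, x3, x4 ≥ 0.
The optimal basis is {raffinate, ethanol}; MTBE, isomerate drop out. Binding constraints: oxygenate mass and energy.
Solving gives x2 = 1.8266, x3 = 1.5765.
Total cost: 52.12·1.8266 + 80.72·1.5765 = 222.4575.

$222.46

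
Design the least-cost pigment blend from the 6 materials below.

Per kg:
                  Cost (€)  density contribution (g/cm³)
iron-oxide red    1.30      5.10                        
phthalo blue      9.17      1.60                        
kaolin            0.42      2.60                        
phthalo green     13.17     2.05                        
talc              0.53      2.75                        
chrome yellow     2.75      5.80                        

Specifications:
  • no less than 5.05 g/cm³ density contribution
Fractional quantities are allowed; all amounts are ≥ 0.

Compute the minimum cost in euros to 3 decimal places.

€0.816

Set it up as a linear program. Let x1 = kg of iron-oxide red, x2 = kg of phthalo blue, x3 = kg of kaolin, x4 = kg of phthalo green, x5 = kg of talc, x6 = kg of chrome yellow.
Minimize 1.3x1 + 9.17x2 + 0.42x3 + 13.17x4 + 0.53x5 + 2.75x6 with:
  5.1x1 + 1.6x2 + 2.6x3 + 2.05x4 + 2.75x5 + 5.8x6 ≥ 5.05   (density contribution)
  x1, x2, x3, x4, x5, x6 ≥ 0.
The optimal basis is {kaolin}; iron-oxide red, phthalo blue, phthalo green, talc, chrome yellow drop out. There the density contribution constraint is tight.
That vertex is x3 = 1.942.
Cost = 0.42·1.942 = 0.81564.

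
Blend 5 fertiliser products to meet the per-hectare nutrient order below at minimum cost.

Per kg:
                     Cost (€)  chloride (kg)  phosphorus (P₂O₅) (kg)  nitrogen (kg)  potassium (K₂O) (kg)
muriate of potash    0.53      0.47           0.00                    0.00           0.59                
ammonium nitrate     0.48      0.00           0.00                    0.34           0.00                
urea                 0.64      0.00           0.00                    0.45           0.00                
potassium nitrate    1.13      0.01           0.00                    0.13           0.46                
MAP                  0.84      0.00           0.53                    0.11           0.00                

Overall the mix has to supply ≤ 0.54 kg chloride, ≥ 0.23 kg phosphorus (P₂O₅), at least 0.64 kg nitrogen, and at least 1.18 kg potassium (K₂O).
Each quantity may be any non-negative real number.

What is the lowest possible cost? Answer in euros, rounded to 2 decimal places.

Set it up as a linear program. Let x1 = kg of muriate of potash, x2 = kg of ammonium nitrate, x3 = kg of urea, x4 = kg of potassium nitrate, x5 = kg of MAP.
min 0.53x1 + 0.48x2 + 0.64x3 + 1.13x4 + 0.84x5 with:
  0.47x1 + 0.01x4 ≤ 0.54   (chloride)
  0.53x5 ≥ 0.23   (phosphorus (P₂O₅))
  0.34x2 + 0.45x3 + 0.13x4 + 0.11x5 ≥ 0.64   (nitrogen)
  0.59x1 + 0.46x4 ≥ 1.18   (potassium (K₂O))
  x1, x2, x3, x4, x5 ≥ 0.
The optimal basis is {muriate of potash, ammonium nitrate, potassium nitrate, MAP}; urea drops out. There the chloride, phosphorus (P₂O₅), nitrogen, potassium (K₂O) constraints are tight.
Optimal quantities: muriate of potash = 1.125 kg, ammonium nitrate = 1.313 kg, potassium nitrate = 1.122 kg, MAP = 0.434 kg.
Cost = 0.53·1.125 + 0.48·1.313 + 1.13·1.122 + 0.84·0.434 = 2.8589.

€2.86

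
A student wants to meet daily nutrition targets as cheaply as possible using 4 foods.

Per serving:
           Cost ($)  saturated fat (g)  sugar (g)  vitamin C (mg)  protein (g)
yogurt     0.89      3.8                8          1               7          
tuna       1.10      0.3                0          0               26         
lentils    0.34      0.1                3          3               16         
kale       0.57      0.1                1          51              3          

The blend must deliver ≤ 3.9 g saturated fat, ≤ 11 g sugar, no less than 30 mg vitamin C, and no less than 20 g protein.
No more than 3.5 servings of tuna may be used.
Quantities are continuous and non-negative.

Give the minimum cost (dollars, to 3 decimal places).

Treat it as an LP. Let x1 = servings of yogurt, x2 = servings of tuna, x3 = servings of lentils, x4 = servings of kale.
min 0.89x1 + 1.1x2 + 0.34x3 + 0.57x4 subject to:
  3.8x1 + 0.3x2 + 0.1x3 + 0.1x4 ≤ 3.9   (saturated fat)
  8x1 + 3x3 + 1x4 ≤ 11   (sugar)
  1x1 + 3x3 + 51x4 ≥ 30   (vitamin C)
  7x1 + 26x2 + 16x3 + 3x4 ≥ 20   (protein)
  x2 ≤ 3.5
  x1, x2, x3, x4 ≥ 0.
The cheapest feasible vertex uses only lentils, kale; yogurt, tuna are not used. The vitamin C and protein requirements are met with equality.
That vertex is x3 = 1.152, x4 = 0.5204.
Objective = 0.34·1.152 + 0.57·0.5204 = 0.68831.

$0.688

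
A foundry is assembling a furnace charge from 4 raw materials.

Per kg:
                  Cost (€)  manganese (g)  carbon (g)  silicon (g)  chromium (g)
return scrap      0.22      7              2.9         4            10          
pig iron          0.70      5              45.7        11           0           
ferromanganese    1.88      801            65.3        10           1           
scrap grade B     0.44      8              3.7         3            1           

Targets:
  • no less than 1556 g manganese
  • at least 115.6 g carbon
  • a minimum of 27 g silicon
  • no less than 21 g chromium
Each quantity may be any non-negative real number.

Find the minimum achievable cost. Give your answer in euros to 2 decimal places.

€4.05

Let x1 = kg of return scrap, x2 = kg of pig iron, x3 = kg of ferromanganese, x4 = kg of scrap grade B.
Minimise 0.22x1 + 0.7x2 + 1.88x3 + 0.44x4 with:
  7x1 + 5x2 + 801x3 + 8x4 ≥ 1556   (manganese)
  2.9x1 + 45.7x2 + 65.3x3 + 3.7x4 ≥ 115.6   (carbon)
  4x1 + 11x2 + 10x3 + 3x4 ≥ 27   (silicon)
  10x1 + 1x3 + 1x4 ≥ 21   (chromium)
  x1, x2, x3, x4 ≥ 0.
The minimum-cost mix takes nothing from pig iron, scrap grade B — only return scrap, ferromanganese. There the manganese and silicon constraints are tight.
That vertex is x1 = 1.936, x3 = 1.926.
Cost = 0.22·1.936 + 1.88·1.926 = 4.0468.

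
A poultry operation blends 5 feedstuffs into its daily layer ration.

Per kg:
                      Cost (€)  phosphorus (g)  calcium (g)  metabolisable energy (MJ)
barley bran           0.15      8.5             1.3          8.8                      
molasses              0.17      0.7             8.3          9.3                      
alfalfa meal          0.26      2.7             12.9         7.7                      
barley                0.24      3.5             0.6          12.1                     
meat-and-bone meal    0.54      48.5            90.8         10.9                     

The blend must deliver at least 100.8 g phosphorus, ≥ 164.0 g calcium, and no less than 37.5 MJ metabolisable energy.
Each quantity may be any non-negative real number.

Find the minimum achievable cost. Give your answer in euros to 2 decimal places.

€1.26

Treat it as an LP. Let x1 = kg of barley bran, x2 = kg of molasses, x3 = kg of alfalfa meal, x4 = kg of barley, x5 = kg of meat-and-bone meal.
min 0.15x1 + 0.17x2 + 0.26x3 + 0.24x4 + 0.54x5 s.t.:
  8.5x1 + 0.7x2 + 2.7x3 + 3.5x4 + 48.5x5 ≥ 100.8   (phosphorus)
  1.3x1 + 8.3x2 + 12.9x3 + 0.6x4 + 90.8x5 ≥ 164   (calcium)
  8.8x1 + 9.3x2 + 7.7x3 + 12.1x4 + 10.9x5 ≥ 37.5   (metabolisable energy)
  x1, x2, x3, x4, x5 ≥ 0.
The cheapest feasible vertex uses only barley bran, molasses, meat-and-bone meal; alfalfa meal, barley are not used. Binding constraints: phosphorus, calcium, metabolisable energy.
That vertex is x1 = 1.814, x2 = 0.2568, x5 = 1.757.
Total cost: 0.15·1.814 + 0.17·0.2568 + 0.54·1.757 = 1.2645.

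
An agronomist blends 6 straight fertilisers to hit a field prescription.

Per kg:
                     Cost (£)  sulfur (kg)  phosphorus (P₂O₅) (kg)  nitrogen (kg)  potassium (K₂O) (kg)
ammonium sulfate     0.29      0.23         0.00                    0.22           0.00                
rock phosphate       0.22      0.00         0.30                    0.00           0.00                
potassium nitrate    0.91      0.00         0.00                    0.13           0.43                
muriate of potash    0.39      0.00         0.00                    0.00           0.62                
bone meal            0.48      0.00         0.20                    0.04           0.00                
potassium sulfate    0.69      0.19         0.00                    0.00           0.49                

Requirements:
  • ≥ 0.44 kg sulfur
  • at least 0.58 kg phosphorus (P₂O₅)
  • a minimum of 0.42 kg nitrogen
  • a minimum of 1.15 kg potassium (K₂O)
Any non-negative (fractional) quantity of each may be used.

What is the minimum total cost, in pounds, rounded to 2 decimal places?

Let x1 = kg of ammonium sulfate, x2 = kg of rock phosphate, x3 = kg of potassium nitrate, x4 = kg of muriate of potash, x5 = kg of bone meal, x6 = kg of potassium sulfate.
Minimise 0.29x1 + 0.22x2 + 0.91x3 + 0.39x4 + 0.48x5 + 0.69x6 s.t.:
  0.23x1 + 0.19x6 ≥ 0.44   (sulfur)
  0.3x2 + 0.2x5 ≥ 0.58   (phosphorus (P₂O₅))
  0.22x1 + 0.13x3 + 0.04x5 ≥ 0.42   (nitrogen)
  0.43x3 + 0.62x4 + 0.49x6 ≥ 1.15   (potassium (K₂O))
  x1, x2, x3, x4, x5, x6 ≥ 0.
The minimum-cost mix takes nothing from potassium nitrate, bone meal, potassium sulfate — only ammonium sulfate, rock phosphate, muriate of potash. Binding constraints: sulfur, phosphorus (P₂O₅), potassium (K₂O).
So ammonium sulfate = 1.913 kg, rock phosphate = 1.933 kg, muriate of potash = 1.855 kg.
Objective = 0.29·1.913 + 0.22·1.933 + 0.39·1.855 = 1.7035.

£1.70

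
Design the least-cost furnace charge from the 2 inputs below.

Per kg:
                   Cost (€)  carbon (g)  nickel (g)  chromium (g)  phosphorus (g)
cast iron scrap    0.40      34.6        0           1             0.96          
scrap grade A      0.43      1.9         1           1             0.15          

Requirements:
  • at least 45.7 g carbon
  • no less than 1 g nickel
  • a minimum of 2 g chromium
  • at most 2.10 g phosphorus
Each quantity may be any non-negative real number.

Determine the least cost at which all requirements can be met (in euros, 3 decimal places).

Let x1 = kg of cast iron scrap, x2 = kg of scrap grade A.
Minimise 0.4x1 + 0.43x2 s.t.:
  34.6x1 + 1.9x2 ≥ 45.7   (carbon)
  1x2 ≥ 1   (nickel)
  1x1 + 1x2 ≥ 2   (chromium)
  0.96x1 + 0.15x2 ≤ 2.1   (phosphorus)
  x1, x2 ≥ 0.
Both inputs are positive at the optimum. There the carbon and nickel constraints are tight.
Optimal quantities: cast iron scrap = 1.266 kg, scrap grade A = 1 kg.
Total cost: 0.4·1.266 + 0.43·1 = 0.93640.

€0.936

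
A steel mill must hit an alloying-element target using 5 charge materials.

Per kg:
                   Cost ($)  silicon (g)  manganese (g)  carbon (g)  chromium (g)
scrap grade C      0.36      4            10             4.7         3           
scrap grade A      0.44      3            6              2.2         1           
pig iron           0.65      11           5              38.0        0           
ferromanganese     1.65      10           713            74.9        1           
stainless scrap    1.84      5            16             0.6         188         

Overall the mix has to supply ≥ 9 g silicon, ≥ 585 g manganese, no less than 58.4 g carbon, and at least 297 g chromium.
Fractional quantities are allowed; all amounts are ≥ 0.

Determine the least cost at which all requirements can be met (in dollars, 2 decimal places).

This is a linear program. Let x1 = kg of scrap grade C, x2 = kg of scrap grade A, x3 = kg of pig iron, x4 = kg of ferromanganese, x5 = kg of stainless scrap.
min 0.36x1 + 0.44x2 + 0.65x3 + 1.65x4 + 1.84x5 with:
  4x1 + 3x2 + 11x3 + 10x4 + 5x5 ≥ 9   (silicon)
  10x1 + 6x2 + 5x3 + 713x4 + 16x5 ≥ 585   (manganese)
  4.7x1 + 2.2x2 + 38x3 + 74.9x4 + 0.6x5 ≥ 58.4   (carbon)
  3x1 + 1x2 + 1x4 + 188x5 ≥ 297   (chromium)
  x1, x2, x3, x4, x5 ≥ 0.
The optimal basis is {ferromanganese, stainless scrap}; scrap grade C, scrap grade A, pig iron drop out. Binding constraints: manganese and chromium.
Solving gives x4 = 0.78512, x5 = 1.5756.
Cost = 1.65·0.78512 + 1.84·1.5756 = 4.1946.

$4.19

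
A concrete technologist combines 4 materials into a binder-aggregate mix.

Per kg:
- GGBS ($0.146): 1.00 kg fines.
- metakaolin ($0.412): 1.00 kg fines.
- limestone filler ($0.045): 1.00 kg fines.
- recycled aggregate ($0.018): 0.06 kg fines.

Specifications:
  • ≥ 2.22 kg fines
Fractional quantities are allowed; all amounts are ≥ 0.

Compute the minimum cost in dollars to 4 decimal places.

$0.0999

Let x1 = kg of GGBS, x2 = kg of metakaolin, x3 = kg of limestone filler, x4 = kg of recycled aggregate.
Minimise 0.146x1 + 0.412x2 + 0.045x3 + 0.018x4 with:
  1x1 + 1x2 + 1x3 + 0.06x4 ≥ 2.22   (fines)
  x1, x2, x3, x4 ≥ 0.
The optimal basis is {limestone filler}; GGBS, metakaolin, recycled aggregate drop out. Binding constraint: fines.
Solving gives x3 = 2.22.
Hence cost = 0.045·2.22 = $0.099900.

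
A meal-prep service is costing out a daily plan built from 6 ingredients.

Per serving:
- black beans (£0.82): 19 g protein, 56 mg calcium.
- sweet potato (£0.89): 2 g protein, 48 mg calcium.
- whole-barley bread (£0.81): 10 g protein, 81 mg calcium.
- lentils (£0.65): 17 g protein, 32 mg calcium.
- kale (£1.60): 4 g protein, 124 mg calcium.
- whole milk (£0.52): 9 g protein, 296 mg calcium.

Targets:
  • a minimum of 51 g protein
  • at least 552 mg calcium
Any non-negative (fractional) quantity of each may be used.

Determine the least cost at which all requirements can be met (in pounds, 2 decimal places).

Treat it as an LP. Let x1 = servings of black beans, x2 = servings of sweet potato, x3 = servings of whole-barley bread, x4 = servings of lentils, x5 = servings of kale, x6 = servings of whole milk.
Minimise 0.82x1 + 0.89x2 + 0.81x3 + 0.65x4 + 1.6x5 + 0.52x6 s.t.:
  19x1 + 2x2 + 10x3 + 17x4 + 4x5 + 9x6 ≥ 51   (protein)
  56x1 + 48x2 + 81x3 + 32x4 + 124x5 + 296x6 ≥ 552   (calcium)
  x1, x2, x3, x4, x5, x6 ≥ 0.
The cheapest feasible vertex uses only lentils, whole milk; black beans, sweet potato, whole-barley bread, kale are not used. There the protein and calcium constraints are tight.
That vertex is x4 = 2.135, x6 = 1.634.
Hence cost = 0.65·2.135 + 0.52·1.634 = £2.2374.

£2.24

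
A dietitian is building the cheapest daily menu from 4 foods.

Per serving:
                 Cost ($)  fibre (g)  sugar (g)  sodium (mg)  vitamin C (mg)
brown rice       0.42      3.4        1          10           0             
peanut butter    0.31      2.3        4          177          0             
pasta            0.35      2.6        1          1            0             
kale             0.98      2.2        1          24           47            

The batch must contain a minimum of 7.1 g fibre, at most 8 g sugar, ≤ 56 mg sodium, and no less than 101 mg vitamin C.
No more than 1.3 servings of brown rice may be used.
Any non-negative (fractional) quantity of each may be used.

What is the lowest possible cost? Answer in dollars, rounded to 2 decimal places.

$2.41

Set it up as a linear program. Let x1 = servings of brown rice, x2 = servings of peanut butter, x3 = servings of pasta, x4 = servings of kale.
min 0.42x1 + 0.31x2 + 0.35x3 + 0.98x4 s.t.:
  3.4x1 + 2.3x2 + 2.6x3 + 2.2x4 ≥ 7.1   (fibre)
  1x1 + 4x2 + 1x3 + 1x4 ≤ 8   (sugar)
  10x1 + 177x2 + 1x3 + 24x4 ≤ 56   (sodium)
  47x4 ≥ 101   (vitamin C)
  x1 ≤ 1.3
  x1, x2, x3, x4 ≥ 0.
The optimal basis is {brown rice, pasta, kale}; peanut butter drops out. There the fibre, sodium, vitamin C constraints are tight.
Solving gives x1 = 0.4042, x3 = 0.3839, x4 = 2.149.
Total cost: 0.42·0.4042 + 0.35·0.3839 + 0.98·2.149 = 2.4101.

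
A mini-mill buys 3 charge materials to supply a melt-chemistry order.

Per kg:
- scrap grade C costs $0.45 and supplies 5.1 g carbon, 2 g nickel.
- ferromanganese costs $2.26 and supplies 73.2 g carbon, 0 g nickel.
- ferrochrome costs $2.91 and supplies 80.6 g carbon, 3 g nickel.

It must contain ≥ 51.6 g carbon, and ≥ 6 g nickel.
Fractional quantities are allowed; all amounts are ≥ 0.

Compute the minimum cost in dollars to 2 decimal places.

$2.46

Treat it as an LP. Let x1 = kg of scrap grade C, x2 = kg of ferromanganese, x3 = kg of ferrochrome.
min 0.45x1 + 2.26x2 + 2.91x3 with:
  5.1x1 + 73.2x2 + 80.6x3 ≥ 51.6   (carbon)
  2x1 + 3x3 ≥ 6   (nickel)
  x1, x2, x3 ≥ 0.
At the optimum only scrap grade C, ferrochrome are positive (ferromanganese = 0). There the carbon and nickel constraints are tight.
So scrap grade C = 2.254 kg, ferrochrome = 0.4976 kg.
Total cost: 0.45·2.254 + 2.91·0.4976 = 2.4623.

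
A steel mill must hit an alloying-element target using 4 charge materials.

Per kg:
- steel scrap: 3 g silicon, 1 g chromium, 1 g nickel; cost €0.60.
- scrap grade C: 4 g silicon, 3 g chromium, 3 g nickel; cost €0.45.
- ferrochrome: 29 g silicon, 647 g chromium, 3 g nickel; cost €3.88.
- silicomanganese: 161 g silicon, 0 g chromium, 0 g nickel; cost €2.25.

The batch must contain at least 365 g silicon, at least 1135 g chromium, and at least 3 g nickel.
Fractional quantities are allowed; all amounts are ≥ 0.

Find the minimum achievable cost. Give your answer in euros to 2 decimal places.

Let x1 = kg of steel scrap, x2 = kg of scrap grade C, x3 = kg of ferrochrome, x4 = kg of silicomanganese.
min 0.6x1 + 0.45x2 + 3.88x3 + 2.25x4 subject to:
  3x1 + 4x2 + 29x3 + 161x4 ≥ 365   (silicon)
  1x1 + 3x2 + 647x3 ≥ 1135   (chromium)
  1x1 + 3x2 + 3x3 ≥ 3   (nickel)
  x1, x2, x3, x4 ≥ 0.
The cheapest feasible vertex uses only ferrochrome, silicomanganese; steel scrap, scrap grade C are not used. Binding constraints: silicon and chromium.
Optimal quantities: ferrochrome = 1.754 kg, silicomanganese = 1.951 kg.
Objective = 3.88·1.754 + 2.25·1.951 = 11.1953.

€11.20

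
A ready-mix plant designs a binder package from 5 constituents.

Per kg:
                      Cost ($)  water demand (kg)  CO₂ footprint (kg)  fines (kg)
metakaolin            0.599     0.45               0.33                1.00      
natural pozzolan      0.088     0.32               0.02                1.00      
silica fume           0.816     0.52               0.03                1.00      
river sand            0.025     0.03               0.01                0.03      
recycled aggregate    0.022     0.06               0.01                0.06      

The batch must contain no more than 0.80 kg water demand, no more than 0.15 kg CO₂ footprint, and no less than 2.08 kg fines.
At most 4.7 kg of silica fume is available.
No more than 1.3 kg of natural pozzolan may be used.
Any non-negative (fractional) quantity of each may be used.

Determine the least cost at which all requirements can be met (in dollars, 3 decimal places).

Let x1 = kg of metakaolin, x2 = kg of natural pozzolan, x3 = kg of silica fume, x4 = kg of river sand, x5 = kg of recycled aggregate.
Minimise 0.599x1 + 0.088x2 + 0.816x3 + 0.025x4 + 0.022x5 subject to:
  0.45x1 + 0.32x2 + 0.52x3 + 0.03x4 + 0.06x5 ≤ 0.8   (water demand)
  0.33x1 + 0.02x2 + 0.03x3 + 0.01x4 + 0.01x5 ≤ 0.15   (CO₂ footprint)
  1x1 + 1x2 + 1x3 + 0.03x4 + 0.06x5 ≥ 2.08   (fines)
  x3 ≤ 4.7
  x2 ≤ 1.3
  x1, x2, x3, x4, x5 ≥ 0.
The cheapest feasible vertex uses only metakaolin, natural pozzolan, silica fume, recycled aggregate; river sand is not used. The water demand, CO₂ footprint, fines, the natural pozzolan cap requirements are met with equality.
Optimal quantities: metakaolin = 0.3337 kg, natural pozzolan = 1.3 kg, silica fume = 0.4427 kg, recycled aggregate = 0.06099 kg.
Objective = 0.599·0.3337 + 0.088·1.3 + 0.816·0.4427 + 0.022·0.06099 = 0.67687.

$0.677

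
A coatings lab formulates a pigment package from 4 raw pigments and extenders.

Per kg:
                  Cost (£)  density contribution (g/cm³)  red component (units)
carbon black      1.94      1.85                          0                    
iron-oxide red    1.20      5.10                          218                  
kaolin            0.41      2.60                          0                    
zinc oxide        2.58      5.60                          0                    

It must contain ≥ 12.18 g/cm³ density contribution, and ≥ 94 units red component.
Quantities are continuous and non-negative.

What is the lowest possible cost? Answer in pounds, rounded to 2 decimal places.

This is a linear program. Let x1 = kg of carbon black, x2 = kg of iron-oxide red, x3 = kg of kaolin, x4 = kg of zinc oxide.
Minimize 1.94x1 + 1.2x2 + 0.41x3 + 2.58x4 subject to:
  1.85x1 + 5.1x2 + 2.6x3 + 5.6x4 ≥ 12.18   (density contribution)
  218x2 ≥ 94   (red component)
  x1, x2, x3, x4 ≥ 0.
The cheapest feasible vertex uses only iron-oxide red, kaolin; carbon black, zinc oxide are not used. The density contribution and red component requirements are met with equality.
That vertex is x2 = 0.4312, x3 = 3.839.
Cost = 1.2·0.4312 + 0.41·3.839 = 2.0914.

£2.09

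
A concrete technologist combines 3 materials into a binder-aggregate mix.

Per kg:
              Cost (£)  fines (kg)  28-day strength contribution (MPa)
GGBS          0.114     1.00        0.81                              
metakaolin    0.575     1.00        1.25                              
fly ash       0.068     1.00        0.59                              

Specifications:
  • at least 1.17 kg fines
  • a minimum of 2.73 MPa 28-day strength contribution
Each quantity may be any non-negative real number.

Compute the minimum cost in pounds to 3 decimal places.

£0.315

This is a linear program. Let x1 = kg of GGBS, x2 = kg of metakaolin, x3 = kg of fly ash.
Minimize 0.114x1 + 0.575x2 + 0.068x3 with:
  1x1 + 1x2 + 1x3 ≥ 1.17   (fines)
  0.81x1 + 1.25x2 + 0.59x3 ≥ 2.73   (28-day strength contribution)
  x1, x2, x3 ≥ 0.
The optimal basis is {fly ash}; GGBS, metakaolin drop out. There the 28-day strength contribution constraint is tight.
Optimal quantities: fly ash = 4.627 kg.
Total cost: 0.068·4.627 = 0.31464.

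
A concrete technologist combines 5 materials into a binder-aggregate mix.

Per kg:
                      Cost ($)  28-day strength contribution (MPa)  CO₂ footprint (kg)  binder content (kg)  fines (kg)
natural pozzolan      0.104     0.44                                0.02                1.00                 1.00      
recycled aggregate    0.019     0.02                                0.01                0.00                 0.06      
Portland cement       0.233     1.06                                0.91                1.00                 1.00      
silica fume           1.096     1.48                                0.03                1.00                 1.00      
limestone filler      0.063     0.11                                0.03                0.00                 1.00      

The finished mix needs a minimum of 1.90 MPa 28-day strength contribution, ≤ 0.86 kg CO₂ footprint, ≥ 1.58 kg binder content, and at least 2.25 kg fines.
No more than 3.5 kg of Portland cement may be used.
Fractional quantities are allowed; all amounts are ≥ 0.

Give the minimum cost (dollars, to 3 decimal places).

Let x1 = kg of natural pozzolan, x2 = kg of recycled aggregate, x3 = kg of Portland cement, x4 = kg of silica fume, x5 = kg of limestone filler.
min 0.104x1 + 0.019x2 + 0.233x3 + 1.096x4 + 0.063x5 with:
  0.44x1 + 0.02x2 + 1.06x3 + 1.48x4 + 0.11x5 ≥ 1.9   (28-day strength contribution)
  0.02x1 + 0.01x2 + 0.91x3 + 0.03x4 + 0.03x5 ≤ 0.86   (CO₂ footprint)
  1x1 + 1x3 + 1x4 ≥ 1.58   (binder content)
  1x1 + 0.06x2 + 1x3 + 1x4 + 1x5 ≥ 2.25   (fines)
  x3 ≤ 3.5
  x1, x2, x3, x4, x5 ≥ 0.
At the optimum only natural pozzolan, Portland cement are positive (recycled aggregate, silica fume, limestone filler = 0). Binding constraints: 28-day strength contribution and CO₂ footprint.
That vertex is x1 = 2.156, x3 = 0.8977.
Hence cost = 0.104·2.156 + 0.233·0.8977 = $0.43339.

$0.433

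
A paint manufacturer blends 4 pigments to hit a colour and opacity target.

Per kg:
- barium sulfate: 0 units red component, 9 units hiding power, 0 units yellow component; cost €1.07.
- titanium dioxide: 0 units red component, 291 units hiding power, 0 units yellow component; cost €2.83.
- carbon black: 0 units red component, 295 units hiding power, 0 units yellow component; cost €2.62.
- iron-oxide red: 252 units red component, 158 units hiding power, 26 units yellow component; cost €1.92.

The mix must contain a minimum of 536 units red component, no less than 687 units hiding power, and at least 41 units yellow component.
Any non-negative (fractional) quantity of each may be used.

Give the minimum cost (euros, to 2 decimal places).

€7.20

Set it up as a linear program. Let x1 = kg of barium sulfate, x2 = kg of titanium dioxide, x3 = kg of carbon black, x4 = kg of iron-oxide red.
Minimise 1.07x1 + 2.83x2 + 2.62x3 + 1.92x4 s.t.:
  252x4 ≥ 536   (red component)
  9x1 + 291x2 + 295x3 + 158x4 ≥ 687   (hiding power)
  26x4 ≥ 41   (yellow component)
  x1, x2, x3, x4 ≥ 0.
At the optimum only carbon black, iron-oxide red are positive (barium sulfate, titanium dioxide = 0). Binding constraints: red component and hiding power.
So carbon black = 1.19 kg, iron-oxide red = 2.127 kg.
Total cost: 2.62·1.19 + 1.92·2.127 = 7.2016.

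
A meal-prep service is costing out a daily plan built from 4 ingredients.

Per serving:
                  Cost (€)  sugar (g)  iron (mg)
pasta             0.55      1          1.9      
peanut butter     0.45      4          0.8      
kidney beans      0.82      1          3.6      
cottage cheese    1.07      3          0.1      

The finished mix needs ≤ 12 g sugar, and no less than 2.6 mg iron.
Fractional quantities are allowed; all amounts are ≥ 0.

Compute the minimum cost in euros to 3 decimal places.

€0.592

Let x1 = servings of pasta, x2 = servings of peanut butter, x3 = servings of kidney beans, x4 = servings of cottage cheese.
min 0.55x1 + 0.45x2 + 0.82x3 + 1.07x4 subject to:
  1x1 + 4x2 + 1x3 + 3x4 ≤ 12   (sugar)
  1.9x1 + 0.8x2 + 3.6x3 + 0.1x4 ≥ 2.6   (iron)
  x1, x2, x3, x4 ≥ 0.
The optimal basis is {kidney beans}; pasta, peanut butter, cottage cheese drop out. Binding constraint: iron.
That vertex is x3 = 0.7222.
Objective = 0.82·0.7222 = 0.59220.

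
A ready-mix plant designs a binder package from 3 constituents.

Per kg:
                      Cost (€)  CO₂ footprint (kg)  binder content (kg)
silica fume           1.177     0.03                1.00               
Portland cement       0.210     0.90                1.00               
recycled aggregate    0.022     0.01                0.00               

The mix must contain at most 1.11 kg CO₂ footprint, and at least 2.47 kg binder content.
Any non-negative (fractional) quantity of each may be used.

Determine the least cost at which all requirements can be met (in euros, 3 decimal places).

This is a linear program. Let x1 = kg of silica fume, x2 = kg of Portland cement, x3 = kg of recycled aggregate.
Minimise 1.177x1 + 0.21x2 + 0.022x3 subject to:
  0.03x1 + 0.9x2 + 0.01x3 ≤ 1.11   (CO₂ footprint)
  1x1 + 1x2 ≥ 2.47   (binder content)
  x1, x2, x3 ≥ 0.
The optimal basis is {silica fume, Portland cement}; recycled aggregate drops out. Binding constraints: CO₂ footprint and binder content.
Optimal quantities: silica fume = 1.2793 kg, Portland cement = 1.1907 kg.
Hence cost = 1.177·1.2793 + 0.21·1.1907 = €1.75578.

€1.756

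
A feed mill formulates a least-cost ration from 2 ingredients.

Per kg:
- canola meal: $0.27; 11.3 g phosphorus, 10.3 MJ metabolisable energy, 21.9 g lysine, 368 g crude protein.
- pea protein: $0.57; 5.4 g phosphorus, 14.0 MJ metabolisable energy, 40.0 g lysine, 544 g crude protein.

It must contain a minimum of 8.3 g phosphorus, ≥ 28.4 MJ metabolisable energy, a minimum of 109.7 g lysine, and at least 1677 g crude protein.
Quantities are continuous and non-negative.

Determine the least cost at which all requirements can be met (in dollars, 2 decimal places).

$1.35

Let x1 = kg of canola meal, x2 = kg of pea protein.
min 0.27x1 + 0.57x2 with:
  11.3x1 + 5.4x2 ≥ 8.3   (phosphorus)
  10.3x1 + 14x2 ≥ 28.4   (metabolisable energy)
  21.9x1 + 40x2 ≥ 109.7   (lysine)
  368x1 + 544x2 ≥ 1677   (crude protein)
  x1, x2 ≥ 0.
At the optimum only canola meal is positive (pea protein = 0). There the lysine constraint is tight.
Optimal quantities: canola meal = 5.009 kg.
Total cost: 0.27·5.009 = 1.3524.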